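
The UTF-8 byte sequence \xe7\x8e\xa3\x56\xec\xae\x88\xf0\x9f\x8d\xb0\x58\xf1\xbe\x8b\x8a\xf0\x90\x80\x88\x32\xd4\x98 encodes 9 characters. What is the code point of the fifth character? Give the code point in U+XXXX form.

Offset 0: leading byte 0xE7 = 11100111 → 3-byte char #1 = E7 8E A3.
Offset 3: leading byte 0x56 = 01010110 → 1-byte char #2 = 56.
Offset 4: leading byte 0xEC = 11101100 → 3-byte char #3 = EC AE 88.
Offset 7: leading byte 0xF0 = 11110000 → 4-byte char #4 = F0 9F 8D B0.
Offset 11: leading byte 0x58 = 01011000 → 1-byte char #5 = 58.
Leading byte 0x58 = 01011000 matches 0xxxxxxx → 1-byte sequence.
Byte 1: 0x58 = 01011000, payload 1011000 (7 bits).
Concatenate: 1011000 = 0x58 (7 bits → U+0058).

U+0058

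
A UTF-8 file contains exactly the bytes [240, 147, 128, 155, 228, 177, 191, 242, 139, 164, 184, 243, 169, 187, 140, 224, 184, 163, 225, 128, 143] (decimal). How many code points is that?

6

Byte at offset 0: 0xF0 = 11110000 → 4-byte char (#1). Advance 4.
Byte at offset 4: 0xE4 = 11100100 → 3-byte char (#2). Advance 3.
Byte at offset 7: 0xF2 = 11110010 → 4-byte char (#3). Advance 4.
Byte at offset 11: 0xF3 = 11110011 → 4-byte char (#4). Advance 4.
Byte at offset 15: 0xE0 = 11100000 → 3-byte char (#5). Advance 3.
Byte at offset 18: 0xE1 = 11100001 → 3-byte char (#6). Advance 3.
Reached end at offset 21 after 6 code points.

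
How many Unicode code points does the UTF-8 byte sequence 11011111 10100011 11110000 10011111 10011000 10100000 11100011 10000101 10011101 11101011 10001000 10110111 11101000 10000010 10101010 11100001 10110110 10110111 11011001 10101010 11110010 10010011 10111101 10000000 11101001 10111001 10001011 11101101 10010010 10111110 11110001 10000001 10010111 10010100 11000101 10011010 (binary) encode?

Byte at offset 0: 0xDF = 11011111 → 2-byte char (#1). Advance 2.
Byte at offset 2: 0xF0 = 11110000 → 4-byte char (#2). Advance 4.
Byte at offset 6: 0xE3 = 11100011 → 3-byte char (#3). Advance 3.
Byte at offset 9: 0xEB = 11101011 → 3-byte char (#4). Advance 3.
Byte at offset 12: 0xE8 = 11101000 → 3-byte char (#5). Advance 3.
Byte at offset 15: 0xE1 = 11100001 → 3-byte char (#6). Advance 3.
Byte at offset 18: 0xD9 = 11011001 → 2-byte char (#7). Advance 2.
Byte at offset 20: 0xF2 = 11110010 → 4-byte char (#8). Advance 4.
Byte at offset 24: 0xE9 = 11101001 → 3-byte char (#9). Advance 3.
Byte at offset 27: 0xED = 11101101 → 3-byte char (#10). Advance 3.
Byte at offset 30: 0xF1 = 11110001 → 4-byte char (#11). Advance 4.
Byte at offset 34: 0xC5 = 11000101 → 2-byte char (#12). Advance 2.
Reached end at offset 36 after 12 code points.

12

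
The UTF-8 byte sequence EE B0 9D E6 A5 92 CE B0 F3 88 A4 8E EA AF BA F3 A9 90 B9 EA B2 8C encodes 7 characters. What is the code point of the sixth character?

U+E9439

Offset 0: leading byte 0xEE = 11101110 → 3-byte char #1 = EE B0 9D.
Offset 3: leading byte 0xE6 = 11100110 → 3-byte char #2 = E6 A5 92.
Offset 6: leading byte 0xCE = 11001110 → 2-byte char #3 = CE B0.
Offset 8: leading byte 0xF3 = 11110011 → 4-byte char #4 = F3 88 A4 8E.
Offset 12: leading byte 0xEA = 11101010 → 3-byte char #5 = EA AF BA.
Offset 15: leading byte 0xF3 = 11110011 → 4-byte char #6 = F3 A9 90 B9.
Leading byte 0xF3 = 11110011 matches 11110xxx → 4-byte sequence.
Byte 1: 0xF3 = 11110011, payload 011 (3 bits).
Byte 2: 0xA9 = 10101001 (10xxxxxx ✓), payload 101001.
Byte 3: 0x90 = 10010000 (10xxxxxx ✓), payload 010000.
Byte 4: 0xB9 = 10111001 (10xxxxxx ✓), payload 111001.
Concatenate: 011101001010000111001 = 0xE9439 (21 bits → U+E9439).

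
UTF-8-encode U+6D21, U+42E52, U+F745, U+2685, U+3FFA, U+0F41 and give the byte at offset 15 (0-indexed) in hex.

0xBA

U+6D21 → 3-byte form E6 B4 A1 at offsets 0–2.
U+42E52 → 4-byte form F1 82 B9 92 at offsets 3–6.
U+F745 → 3-byte form EF 9D 85 at offsets 7–9.
U+2685 → 3-byte form E2 9A 85 at offsets 10–12.
U+3FFA → 3-byte form E3 BF BA at offsets 13–15.
Offset 15 falls in char 5's range; it's byte 3 of E3 BF BA = 0xBA.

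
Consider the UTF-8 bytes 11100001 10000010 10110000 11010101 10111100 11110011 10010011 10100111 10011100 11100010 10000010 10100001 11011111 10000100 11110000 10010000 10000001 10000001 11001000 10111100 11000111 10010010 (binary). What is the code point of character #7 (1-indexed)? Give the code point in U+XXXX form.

U+023C

Offset 0: leading byte 0xE1 = 11100001 → 3-byte char #1 = E1 82 B0.
Offset 3: leading byte 0xD5 = 11010101 → 2-byte char #2 = D5 BC.
Offset 5: leading byte 0xF3 = 11110011 → 4-byte char #3 = F3 93 A7 9C.
Offset 9: leading byte 0xE2 = 11100010 → 3-byte char #4 = E2 82 A1.
Offset 12: leading byte 0xDF = 11011111 → 2-byte char #5 = DF 84.
Offset 14: leading byte 0xF0 = 11110000 → 4-byte char #6 = F0 90 81 81.
Offset 18: leading byte 0xC8 = 11001000 → 2-byte char #7 = C8 BC.
Leading byte 0xC8 = 11001000 matches 110xxxxx → 2-byte sequence.
Byte 1: 0xC8 = 11001000, payload 01000 (5 bits).
Byte 2: 0xBC = 10111100 (10xxxxxx ✓), payload 111100.
Concatenate: 01000111100 = 0x23C (11 bits → U+023C).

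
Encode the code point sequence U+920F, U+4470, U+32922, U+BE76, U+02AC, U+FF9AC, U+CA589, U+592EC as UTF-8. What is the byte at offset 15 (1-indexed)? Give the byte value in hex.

0xAC

1-indexed offset 15 is 0-indexed offset 14.
U+920F → 3-byte form E9 88 8F at offsets 0–2.
U+4470 → 3-byte form E4 91 B0 at offsets 3–5.
U+32922 → 4-byte form F0 B2 A4 A2 at offsets 6–9.
U+BE76 → 3-byte form EB B9 B6 at offsets 10–12.
U+02AC → 2-byte form CA AC at offsets 13–14.
Offset 14 falls in char 5's range; it's byte 2 of CA AC = 0xAC.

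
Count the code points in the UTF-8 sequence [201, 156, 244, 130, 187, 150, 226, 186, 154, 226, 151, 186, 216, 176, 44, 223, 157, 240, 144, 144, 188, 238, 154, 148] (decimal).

Byte at offset 0: 0xC9 = 11001001 → 2-byte char (#1). Advance 2.
Byte at offset 2: 0xF4 = 11110100 → 4-byte char (#2). Advance 4.
Byte at offset 6: 0xE2 = 11100010 → 3-byte char (#3). Advance 3.
Byte at offset 9: 0xE2 = 11100010 → 3-byte char (#4). Advance 3.
Byte at offset 12: 0xD8 = 11011000 → 2-byte char (#5). Advance 2.
Byte at offset 14: 0x2C = 00101100 → 1-byte char (#6). Advance 1.
Byte at offset 15: 0xDF = 11011111 → 2-byte char (#7). Advance 2.
Byte at offset 17: 0xF0 = 11110000 → 4-byte char (#8). Advance 4.
Byte at offset 21: 0xEE = 11101110 → 3-byte char (#9). Advance 3.
Reached end at offset 24 after 9 code points.

9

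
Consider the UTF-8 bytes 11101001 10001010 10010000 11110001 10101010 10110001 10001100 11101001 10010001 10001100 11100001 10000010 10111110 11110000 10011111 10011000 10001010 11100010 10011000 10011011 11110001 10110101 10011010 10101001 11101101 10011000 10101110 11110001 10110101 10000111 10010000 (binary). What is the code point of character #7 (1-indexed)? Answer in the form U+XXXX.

U+756A9

Offset 0: leading byte 0xE9 = 11101001 → 3-byte char #1 = E9 8A 90.
Offset 3: leading byte 0xF1 = 11110001 → 4-byte char #2 = F1 AA B1 8C.
Offset 7: leading byte 0xE9 = 11101001 → 3-byte char #3 = E9 91 8C.
Offset 10: leading byte 0xE1 = 11100001 → 3-byte char #4 = E1 82 BE.
Offset 13: leading byte 0xF0 = 11110000 → 4-byte char #5 = F0 9F 98 8A.
Offset 17: leading byte 0xE2 = 11100010 → 3-byte char #6 = E2 98 9B.
Offset 20: leading byte 0xF1 = 11110001 → 4-byte char #7 = F1 B5 9A A9.
Leading byte 0xF1 = 11110001 matches 11110xxx → 4-byte sequence.
Byte 1: 0xF1 = 11110001, payload 001 (3 bits).
Byte 2: 0xB5 = 10110101 (10xxxxxx ✓), payload 110101.
Byte 3: 0x9A = 10011010 (10xxxxxx ✓), payload 011010.
Byte 4: 0xA9 = 10101001 (10xxxxxx ✓), payload 101001.
Concatenate: 001110101011010101001 = 0x756A9 (21 bits → U+756A9).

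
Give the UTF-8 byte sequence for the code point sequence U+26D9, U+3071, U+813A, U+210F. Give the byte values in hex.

U+26D9: 3-byte form → E2 9B 99.
U+3071: 3-byte form → E3 81 B1.
U+813A: 3-byte form → E8 84 BA.
U+210F: 3-byte form → E2 84 8F.
Concatenated (12 bytes): E2 9B 99 E3 81 B1 E8 84 BA E2 84 8F.

E2 9B 99 E3 81 B1 E8 84 BA E2 84 8F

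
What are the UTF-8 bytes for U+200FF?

F0 A0 83 BF

U+200FF = 0x200FF = 131327 decimal. In range U+10000–U+10FFFF → 4-byte form: 11110xxx 10xxxxxx 10xxxxxx 10xxxxxx.
Binary (21 bits): 000100000000011111111.
Split 3+6+6+6: 000 | 100000 | 000011 | 111111.
Byte 1: 11110000 = 0xF0.
Byte 2: 10100000 = 0xA0.
Byte 3: 10000011 = 0x83.
Byte 4: 10111111 = 0xBF.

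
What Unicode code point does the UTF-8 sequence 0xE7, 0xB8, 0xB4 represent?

U+7E34

Leading byte 0xE7 = 11100111 matches 1110xxxx → 3-byte sequence.
Byte 1: 0xE7 = 11100111, payload 0111 (4 bits).
Byte 2: 0xB8 = 10111000 (10xxxxxx ✓), payload 111000.
Byte 3: 0xB4 = 10110100 (10xxxxxx ✓), payload 110100.
Concatenate: 0111111000110100 = 0x7E34 (16 bits → U+7E34).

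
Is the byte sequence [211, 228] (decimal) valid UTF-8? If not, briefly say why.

Leading byte 0xD3 = 11010011 → 2-byte form.
Byte 2 is 0xE4 = 11100100, which is not 10xxxxxx — expected a continuation byte.

invalid (non-continuation byte where continuation expected)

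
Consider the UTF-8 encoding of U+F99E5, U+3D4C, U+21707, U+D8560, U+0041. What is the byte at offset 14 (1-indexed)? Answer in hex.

0x95

1-indexed offset 14 is 0-indexed offset 13.
U+F99E5 → 4-byte form F3 B9 A7 A5 at offsets 0–3.
U+3D4C → 3-byte form E3 B5 8C at offsets 4–6.
U+21707 → 4-byte form F0 A1 9C 87 at offsets 7–10.
U+D8560 → 4-byte form F3 98 95 A0 at offsets 11–14.
Offset 13 falls in char 4's range; it's byte 3 of F3 98 95 A0 = 0x95.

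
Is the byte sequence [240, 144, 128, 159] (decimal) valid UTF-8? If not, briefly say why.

Leading byte 0xF0 = 11110000 → 4-byte form.
Continuation bytes 0x90=10010000, 0x80=10000000, 0x9F=10011111 all match 10xxxxxx.
Decoded value 0x1001F is ≥ 0x10000 (shortest form) and not a surrogate.

valid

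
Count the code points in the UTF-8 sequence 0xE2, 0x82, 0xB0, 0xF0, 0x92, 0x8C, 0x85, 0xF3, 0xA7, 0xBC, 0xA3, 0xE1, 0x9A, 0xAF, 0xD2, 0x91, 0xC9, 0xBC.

Byte at offset 0: 0xE2 = 11100010 → 3-byte char (#1). Advance 3.
Byte at offset 3: 0xF0 = 11110000 → 4-byte char (#2). Advance 4.
Byte at offset 7: 0xF3 = 11110011 → 4-byte char (#3). Advance 4.
Byte at offset 11: 0xE1 = 11100001 → 3-byte char (#4). Advance 3.
Byte at offset 14: 0xD2 = 11010010 → 2-byte char (#5). Advance 2.
Byte at offset 16: 0xC9 = 11001001 → 2-byte char (#6). Advance 2.
Reached end at offset 18 after 6 code points.

6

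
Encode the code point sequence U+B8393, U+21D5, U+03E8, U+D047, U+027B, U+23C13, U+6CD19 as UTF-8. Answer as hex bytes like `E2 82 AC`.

U+B8393: 4-byte form → F2 B8 8E 93.
U+21D5: 3-byte form → E2 87 95.
U+03E8: 2-byte form → CF A8.
U+D047: 3-byte form → ED 81 87.
U+027B: 2-byte form → C9 BB.
U+23C13: 4-byte form → F0 A3 B0 93.
U+6CD19: 4-byte form → F1 AC B4 99.
Concatenated (22 bytes): F2 B8 8E 93 E2 87 95 CF A8 ED 81 87 C9 BB F0 A3 B0 93 F1 AC B4 99.

F2 B8 8E 93 E2 87 95 CF A8 ED 81 87 C9 BB F0 A3 B0 93 F1 AC B4 99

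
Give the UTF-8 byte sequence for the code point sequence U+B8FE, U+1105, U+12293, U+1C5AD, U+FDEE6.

U+B8FE: 3-byte form → EB A3 BE.
U+1105: 3-byte form → E1 84 85.
U+12293: 4-byte form → F0 92 8A 93.
U+1C5AD: 4-byte form → F0 9C 96 AD.
U+FDEE6: 4-byte form → F3 BD BB A6.
Concatenated (18 bytes): EB A3 BE E1 84 85 F0 92 8A 93 F0 9C 96 AD F3 BD BB A6.

EB A3 BE E1 84 85 F0 92 8A 93 F0 9C 96 AD F3 BD BB A6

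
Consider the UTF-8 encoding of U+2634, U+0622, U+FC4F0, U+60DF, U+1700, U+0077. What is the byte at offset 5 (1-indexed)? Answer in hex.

0xA2

1-indexed offset 5 is 0-indexed offset 4.
U+2634 → 3-byte form E2 98 B4 at offsets 0–2.
U+0622 → 2-byte form D8 A2 at offsets 3–4.
Offset 4 falls in char 2's range; it's byte 2 of D8 A2 = 0xA2.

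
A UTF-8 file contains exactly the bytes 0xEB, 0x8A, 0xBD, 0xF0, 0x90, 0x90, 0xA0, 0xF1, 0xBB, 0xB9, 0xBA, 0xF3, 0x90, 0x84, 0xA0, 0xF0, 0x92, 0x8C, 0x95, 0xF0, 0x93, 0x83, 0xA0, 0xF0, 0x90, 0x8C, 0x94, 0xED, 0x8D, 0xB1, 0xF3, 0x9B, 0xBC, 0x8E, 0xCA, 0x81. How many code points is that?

10

Byte at offset 0: 0xEB = 11101011 → 3-byte char (#1). Advance 3.
Byte at offset 3: 0xF0 = 11110000 → 4-byte char (#2). Advance 4.
Byte at offset 7: 0xF1 = 11110001 → 4-byte char (#3). Advance 4.
Byte at offset 11: 0xF3 = 11110011 → 4-byte char (#4). Advance 4.
Byte at offset 15: 0xF0 = 11110000 → 4-byte char (#5). Advance 4.
Byte at offset 19: 0xF0 = 11110000 → 4-byte char (#6). Advance 4.
Byte at offset 23: 0xF0 = 11110000 → 4-byte char (#7). Advance 4.
Byte at offset 27: 0xED = 11101101 → 3-byte char (#8). Advance 3.
Byte at offset 30: 0xF3 = 11110011 → 4-byte char (#9). Advance 4.
Byte at offset 34: 0xCA = 11001010 → 2-byte char (#10). Advance 2.
Reached end at offset 36 after 10 code points.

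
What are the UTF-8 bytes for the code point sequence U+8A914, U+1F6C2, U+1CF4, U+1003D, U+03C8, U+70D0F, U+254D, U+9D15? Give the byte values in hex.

F2 8A A4 94 F0 9F 9B 82 E1 B3 B4 F0 90 80 BD CF 88 F1 B0 B4 8F E2 95 8D E9 B4 95

U+8A914: 4-byte form → F2 8A A4 94.
U+1F6C2: 4-byte form → F0 9F 9B 82.
U+1CF4: 3-byte form → E1 B3 B4.
U+1003D: 4-byte form → F0 90 80 BD.
U+03C8: 2-byte form → CF 88.
U+70D0F: 4-byte form → F1 B0 B4 8F.
U+254D: 3-byte form → E2 95 8D.
U+9D15: 3-byte form → E9 B4 95.
Concatenated (27 bytes): F2 8A A4 94 F0 9F 9B 82 E1 B3 B4 F0 90 80 BD CF 88 F1 B0 B4 8F E2 95 8D E9 B4 95.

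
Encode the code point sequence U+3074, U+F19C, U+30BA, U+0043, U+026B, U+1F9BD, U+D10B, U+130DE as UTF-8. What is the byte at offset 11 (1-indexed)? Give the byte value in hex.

0xC9

1-indexed offset 11 is 0-indexed offset 10.
U+3074 → 3-byte form E3 81 B4 at offsets 0–2.
U+F19C → 3-byte form EF 86 9C at offsets 3–5.
U+30BA → 3-byte form E3 82 BA at offsets 6–8.
U+0043 → 1-byte form 43 at offsets 9–9.
U+026B → 2-byte form C9 AB at offsets 10–11.
Offset 10 falls in char 5's range; it's byte 1 of C9 AB = 0xC9.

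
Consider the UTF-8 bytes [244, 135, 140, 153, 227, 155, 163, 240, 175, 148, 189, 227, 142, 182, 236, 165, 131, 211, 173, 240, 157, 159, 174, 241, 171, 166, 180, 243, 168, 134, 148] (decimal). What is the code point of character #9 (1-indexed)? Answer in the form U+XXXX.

Offset 0: leading byte 0xF4 = 11110100 → 4-byte char #1 = F4 87 8C 99.
Offset 4: leading byte 0xE3 = 11100011 → 3-byte char #2 = E3 9B A3.
Offset 7: leading byte 0xF0 = 11110000 → 4-byte char #3 = F0 AF 94 BD.
Offset 11: leading byte 0xE3 = 11100011 → 3-byte char #4 = E3 8E B6.
Offset 14: leading byte 0xEC = 11101100 → 3-byte char #5 = EC A5 83.
Offset 17: leading byte 0xD3 = 11010011 → 2-byte char #6 = D3 AD.
Offset 19: leading byte 0xF0 = 11110000 → 4-byte char #7 = F0 9D 9F AE.
Offset 23: leading byte 0xF1 = 11110001 → 4-byte char #8 = F1 AB A6 B4.
Offset 27: leading byte 0xF3 = 11110011 → 4-byte char #9 = F3 A8 86 94.
Leading byte 0xF3 = 11110011 matches 11110xxx → 4-byte sequence.
Byte 1: 0xF3 = 11110011, payload 011 (3 bits).
Byte 2: 0xA8 = 10101000 (10xxxxxx ✓), payload 101000.
Byte 3: 0x86 = 10000110 (10xxxxxx ✓), payload 000110.
Byte 4: 0x94 = 10010100 (10xxxxxx ✓), payload 010100.
Concatenate: 011101000000110010100 = 0xE8194 (21 bits → U+E8194).

U+E8194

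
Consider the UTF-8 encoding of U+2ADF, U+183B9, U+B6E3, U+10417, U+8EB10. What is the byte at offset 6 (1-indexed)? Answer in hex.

1-indexed offset 6 is 0-indexed offset 5.
U+2ADF → 3-byte form E2 AB 9F at offsets 0–2.
U+183B9 → 4-byte form F0 98 8E B9 at offsets 3–6.
Offset 5 falls in char 2's range; it's byte 3 of F0 98 8E B9 = 0x8E.

0x8E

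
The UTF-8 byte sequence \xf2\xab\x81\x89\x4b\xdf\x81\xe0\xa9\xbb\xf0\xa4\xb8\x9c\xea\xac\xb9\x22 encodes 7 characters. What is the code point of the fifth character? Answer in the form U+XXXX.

U+24E1C

Offset 0: leading byte 0xF2 = 11110010 → 4-byte char #1 = F2 AB 81 89.
Offset 4: leading byte 0x4B = 01001011 → 1-byte char #2 = 4B.
Offset 5: leading byte 0xDF = 11011111 → 2-byte char #3 = DF 81.
Offset 7: leading byte 0xE0 = 11100000 → 3-byte char #4 = E0 A9 BB.
Offset 10: leading byte 0xF0 = 11110000 → 4-byte char #5 = F0 A4 B8 9C.
Leading byte 0xF0 = 11110000 matches 11110xxx → 4-byte sequence.
Byte 1: 0xF0 = 11110000, payload 000 (3 bits).
Byte 2: 0xA4 = 10100100 (10xxxxxx ✓), payload 100100.
Byte 3: 0xB8 = 10111000 (10xxxxxx ✓), payload 111000.
Byte 4: 0x9C = 10011100 (10xxxxxx ✓), payload 011100.
Concatenate: 000100100111000011100 = 0x24E1C (21 bits → U+24E1C).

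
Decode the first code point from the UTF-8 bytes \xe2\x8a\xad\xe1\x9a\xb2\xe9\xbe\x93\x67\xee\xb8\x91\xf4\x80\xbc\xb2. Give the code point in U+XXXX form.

U+22AD

Offset 0: leading byte 0xE2 = 11100010 → 3-byte char #1 = E2 8A AD.
Leading byte 0xE2 = 11100010 matches 1110xxxx → 3-byte sequence.
Byte 1: 0xE2 = 11100010, payload 0010 (4 bits).
Byte 2: 0x8A = 10001010 (10xxxxxx ✓), payload 001010.
Byte 3: 0xAD = 10101101 (10xxxxxx ✓), payload 101101.
Concatenate: 0010001010101101 = 0x22AD (16 bits → U+22AD).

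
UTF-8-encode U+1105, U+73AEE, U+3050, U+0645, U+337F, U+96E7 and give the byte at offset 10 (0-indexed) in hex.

U+1105 → 3-byte form E1 84 85 at offsets 0–2.
U+73AEE → 4-byte form F1 B3 AB AE at offsets 3–6.
U+3050 → 3-byte form E3 81 90 at offsets 7–9.
U+0645 → 2-byte form D9 85 at offsets 10–11.
Offset 10 falls in char 4's range; it's byte 1 of D9 85 = 0xD9.

0xD9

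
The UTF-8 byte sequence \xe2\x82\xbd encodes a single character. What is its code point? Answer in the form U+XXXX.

Leading byte 0xE2 = 11100010 matches 1110xxxx → 3-byte sequence.
Byte 1: 0xE2 = 11100010, payload 0010 (4 bits).
Byte 2: 0x82 = 10000010 (10xxxxxx ✓), payload 000010.
Byte 3: 0xBD = 10111101 (10xxxxxx ✓), payload 111101.
Concatenate: 0010000010111101 = 0x20BD (16 bits → U+20BD).

U+20BD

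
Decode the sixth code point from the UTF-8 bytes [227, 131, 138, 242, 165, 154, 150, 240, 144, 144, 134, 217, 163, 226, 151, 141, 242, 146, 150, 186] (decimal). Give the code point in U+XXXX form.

Offset 0: leading byte 0xE3 = 11100011 → 3-byte char #1 = E3 83 8A.
Offset 3: leading byte 0xF2 = 11110010 → 4-byte char #2 = F2 A5 9A 96.
Offset 7: leading byte 0xF0 = 11110000 → 4-byte char #3 = F0 90 90 86.
Offset 11: leading byte 0xD9 = 11011001 → 2-byte char #4 = D9 A3.
Offset 13: leading byte 0xE2 = 11100010 → 3-byte char #5 = E2 97 8D.
Offset 16: leading byte 0xF2 = 11110010 → 4-byte char #6 = F2 92 96 BA.
Leading byte 0xF2 = 11110010 matches 11110xxx → 4-byte sequence.
Byte 1: 0xF2 = 11110010, payload 010 (3 bits).
Byte 2: 0x92 = 10010010 (10xxxxxx ✓), payload 010010.
Byte 3: 0x96 = 10010110 (10xxxxxx ✓), payload 010110.
Byte 4: 0xBA = 10111010 (10xxxxxx ✓), payload 111010.
Concatenate: 010010010010110111010 = 0x925BA (21 bits → U+925BA).

U+925BA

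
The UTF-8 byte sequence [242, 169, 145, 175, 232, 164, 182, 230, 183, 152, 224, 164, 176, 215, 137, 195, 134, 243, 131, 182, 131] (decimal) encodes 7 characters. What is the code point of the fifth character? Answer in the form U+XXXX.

Offset 0: leading byte 0xF2 = 11110010 → 4-byte char #1 = F2 A9 91 AF.
Offset 4: leading byte 0xE8 = 11101000 → 3-byte char #2 = E8 A4 B6.
Offset 7: leading byte 0xE6 = 11100110 → 3-byte char #3 = E6 B7 98.
Offset 10: leading byte 0xE0 = 11100000 → 3-byte char #4 = E0 A4 B0.
Offset 13: leading byte 0xD7 = 11010111 → 2-byte char #5 = D7 89.
Leading byte 0xD7 = 11010111 matches 110xxxxx → 2-byte sequence.
Byte 1: 0xD7 = 11010111, payload 10111 (5 bits).
Byte 2: 0x89 = 10001001 (10xxxxxx ✓), payload 001001.
Concatenate: 10111001001 = 0x5C9 (11 bits → U+05C9).

U+05C9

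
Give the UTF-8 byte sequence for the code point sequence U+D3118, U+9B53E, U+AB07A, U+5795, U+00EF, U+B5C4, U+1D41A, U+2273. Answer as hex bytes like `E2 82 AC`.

F3 93 84 98 F2 9B 94 BE F2 AB 81 BA E5 9E 95 C3 AF EB 97 84 F0 9D 90 9A E2 89 B3

U+D3118: 4-byte form → F3 93 84 98.
U+9B53E: 4-byte form → F2 9B 94 BE.
U+AB07A: 4-byte form → F2 AB 81 BA.
U+5795: 3-byte form → E5 9E 95.
U+00EF: 2-byte form → C3 AF.
U+B5C4: 3-byte form → EB 97 84.
U+1D41A: 4-byte form → F0 9D 90 9A.
U+2273: 3-byte form → E2 89 B3.
Concatenated (27 bytes): F3 93 84 98 F2 9B 94 BE F2 AB 81 BA E5 9E 95 C3 AF EB 97 84 F0 9D 90 9A E2 89 B3.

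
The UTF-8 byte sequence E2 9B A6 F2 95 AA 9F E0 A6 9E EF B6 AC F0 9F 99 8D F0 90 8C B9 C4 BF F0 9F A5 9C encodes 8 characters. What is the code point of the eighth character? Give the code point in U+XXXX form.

U+1F95C

Offset 0: leading byte 0xE2 = 11100010 → 3-byte char #1 = E2 9B A6.
Offset 3: leading byte 0xF2 = 11110010 → 4-byte char #2 = F2 95 AA 9F.
Offset 7: leading byte 0xE0 = 11100000 → 3-byte char #3 = E0 A6 9E.
Offset 10: leading byte 0xEF = 11101111 → 3-byte char #4 = EF B6 AC.
Offset 13: leading byte 0xF0 = 11110000 → 4-byte char #5 = F0 9F 99 8D.
Offset 17: leading byte 0xF0 = 11110000 → 4-byte char #6 = F0 90 8C B9.
Offset 21: leading byte 0xC4 = 11000100 → 2-byte char #7 = C4 BF.
Offset 23: leading byte 0xF0 = 11110000 → 4-byte char #8 = F0 9F A5 9C.
Leading byte 0xF0 = 11110000 matches 11110xxx → 4-byte sequence.
Byte 1: 0xF0 = 11110000, payload 000 (3 bits).
Byte 2: 0x9F = 10011111 (10xxxxxx ✓), payload 011111.
Byte 3: 0xA5 = 10100101 (10xxxxxx ✓), payload 100101.
Byte 4: 0x9C = 10011100 (10xxxxxx ✓), payload 011100.
Concatenate: 000011111100101011100 = 0x1F95C (21 bits → U+1F95C).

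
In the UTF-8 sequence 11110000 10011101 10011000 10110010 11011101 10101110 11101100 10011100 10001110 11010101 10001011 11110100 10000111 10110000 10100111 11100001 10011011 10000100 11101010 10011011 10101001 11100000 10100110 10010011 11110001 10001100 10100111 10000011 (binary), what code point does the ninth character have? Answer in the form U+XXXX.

Offset 0: leading byte 0xF0 = 11110000 → 4-byte char #1 = F0 9D 98 B2.
Offset 4: leading byte 0xDD = 11011101 → 2-byte char #2 = DD AE.
Offset 6: leading byte 0xEC = 11101100 → 3-byte char #3 = EC 9C 8E.
Offset 9: leading byte 0xD5 = 11010101 → 2-byte char #4 = D5 8B.
Offset 11: leading byte 0xF4 = 11110100 → 4-byte char #5 = F4 87 B0 A7.
Offset 15: leading byte 0xE1 = 11100001 → 3-byte char #6 = E1 9B 84.
Offset 18: leading byte 0xEA = 11101010 → 3-byte char #7 = EA 9B A9.
Offset 21: leading byte 0xE0 = 11100000 → 3-byte char #8 = E0 A6 93.
Offset 24: leading byte 0xF1 = 11110001 → 4-byte char #9 = F1 8C A7 83.
Leading byte 0xF1 = 11110001 matches 11110xxx → 4-byte sequence.
Byte 1: 0xF1 = 11110001, payload 001 (3 bits).
Byte 2: 0x8C = 10001100 (10xxxxxx ✓), payload 001100.
Byte 3: 0xA7 = 10100111 (10xxxxxx ✓), payload 100111.
Byte 4: 0x83 = 10000011 (10xxxxxx ✓), payload 000011.
Concatenate: 001001100100111000011 = 0x4C9C3 (21 bits → U+4C9C3).

U+4C9C3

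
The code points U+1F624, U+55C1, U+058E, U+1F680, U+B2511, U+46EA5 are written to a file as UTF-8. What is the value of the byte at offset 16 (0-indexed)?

U+1F624 → 4-byte form F0 9F 98 A4 at offsets 0–3.
U+55C1 → 3-byte form E5 97 81 at offsets 4–6.
U+058E → 2-byte form D6 8E at offsets 7–8.
U+1F680 → 4-byte form F0 9F 9A 80 at offsets 9–12.
U+B2511 → 4-byte form F2 B2 94 91 at offsets 13–16.
Offset 16 falls in char 5's range; it's byte 4 of F2 B2 94 91 = 0x91.

0x91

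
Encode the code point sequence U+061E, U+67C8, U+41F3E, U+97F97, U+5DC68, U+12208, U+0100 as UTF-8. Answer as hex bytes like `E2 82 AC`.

D8 9E E6 9F 88 F1 81 BC BE F2 97 BE 97 F1 9D B1 A8 F0 92 88 88 C4 80

U+061E: 2-byte form → D8 9E.
U+67C8: 3-byte form → E6 9F 88.
U+41F3E: 4-byte form → F1 81 BC BE.
U+97F97: 4-byte form → F2 97 BE 97.
U+5DC68: 4-byte form → F1 9D B1 A8.
U+12208: 4-byte form → F0 92 88 88.
U+0100: 2-byte form → C4 80.
Concatenated (23 bytes): D8 9E E6 9F 88 F1 81 BC BE F2 97 BE 97 F1 9D B1 A8 F0 92 88 88 C4 80.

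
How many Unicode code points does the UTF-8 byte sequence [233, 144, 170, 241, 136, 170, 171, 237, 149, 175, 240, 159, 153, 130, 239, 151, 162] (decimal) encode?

Byte at offset 0: 0xE9 = 11101001 → 3-byte char (#1). Advance 3.
Byte at offset 3: 0xF1 = 11110001 → 4-byte char (#2). Advance 4.
Byte at offset 7: 0xED = 11101101 → 3-byte char (#3). Advance 3.
Byte at offset 10: 0xF0 = 11110000 → 4-byte char (#4). Advance 4.
Byte at offset 14: 0xEF = 11101111 → 3-byte char (#5). Advance 3.
Reached end at offset 17 after 5 code points.

5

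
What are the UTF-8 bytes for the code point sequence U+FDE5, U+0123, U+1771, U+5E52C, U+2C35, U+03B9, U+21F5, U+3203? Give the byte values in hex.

EF B7 A5 C4 A3 E1 9D B1 F1 9E 94 AC E2 B0 B5 CE B9 E2 87 B5 E3 88 83

U+FDE5: 3-byte form → EF B7 A5.
U+0123: 2-byte form → C4 A3.
U+1771: 3-byte form → E1 9D B1.
U+5E52C: 4-byte form → F1 9E 94 AC.
U+2C35: 3-byte form → E2 B0 B5.
U+03B9: 2-byte form → CE B9.
U+21F5: 3-byte form → E2 87 B5.
U+3203: 3-byte form → E3 88 83.
Concatenated (23 bytes): EF B7 A5 C4 A3 E1 9D B1 F1 9E 94 AC E2 B0 B5 CE B9 E2 87 B5 E3 88 83.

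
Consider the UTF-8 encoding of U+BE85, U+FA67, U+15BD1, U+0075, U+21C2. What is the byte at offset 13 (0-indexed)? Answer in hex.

U+BE85 → 3-byte form EB BA 85 at offsets 0–2.
U+FA67 → 3-byte form EF A9 A7 at offsets 3–5.
U+15BD1 → 4-byte form F0 95 AF 91 at offsets 6–9.
U+0075 → 1-byte form 75 at offsets 10–10.
U+21C2 → 3-byte form E2 87 82 at offsets 11–13.
Offset 13 falls in char 5's range; it's byte 3 of E2 87 82 = 0x82.

0x82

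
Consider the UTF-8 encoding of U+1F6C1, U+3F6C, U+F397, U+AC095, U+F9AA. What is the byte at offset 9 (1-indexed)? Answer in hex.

1-indexed offset 9 is 0-indexed offset 8.
U+1F6C1 → 4-byte form F0 9F 9B 81 at offsets 0–3.
U+3F6C → 3-byte form E3 BD AC at offsets 4–6.
U+F397 → 3-byte form EF 8E 97 at offsets 7–9.
Offset 8 falls in char 3's range; it's byte 2 of EF 8E 97 = 0x8E.

0x8E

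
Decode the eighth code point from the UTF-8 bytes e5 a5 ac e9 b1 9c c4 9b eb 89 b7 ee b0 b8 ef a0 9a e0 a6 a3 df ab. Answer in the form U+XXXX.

U+07EB

Offset 0: leading byte 0xE5 = 11100101 → 3-byte char #1 = E5 A5 AC.
Offset 3: leading byte 0xE9 = 11101001 → 3-byte char #2 = E9 B1 9C.
Offset 6: leading byte 0xC4 = 11000100 → 2-byte char #3 = C4 9B.
Offset 8: leading byte 0xEB = 11101011 → 3-byte char #4 = EB 89 B7.
Offset 11: leading byte 0xEE = 11101110 → 3-byte char #5 = EE B0 B8.
Offset 14: leading byte 0xEF = 11101111 → 3-byte char #6 = EF A0 9A.
Offset 17: leading byte 0xE0 = 11100000 → 3-byte char #7 = E0 A6 A3.
Offset 20: leading byte 0xDF = 11011111 → 2-byte char #8 = DF AB.
Leading byte 0xDF = 11011111 matches 110xxxxx → 2-byte sequence.
Byte 1: 0xDF = 11011111, payload 11111 (5 bits).
Byte 2: 0xAB = 10101011 (10xxxxxx ✓), payload 101011.
Concatenate: 11111101011 = 0x7EB (11 bits → U+07EB).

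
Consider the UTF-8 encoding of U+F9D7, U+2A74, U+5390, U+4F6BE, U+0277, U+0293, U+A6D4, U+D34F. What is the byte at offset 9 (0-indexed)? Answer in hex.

0xF1

U+F9D7 → 3-byte form EF A7 97 at offsets 0–2.
U+2A74 → 3-byte form E2 A9 B4 at offsets 3–5.
U+5390 → 3-byte form E5 8E 90 at offsets 6–8.
U+4F6BE → 4-byte form F1 8F 9A BE at offsets 9–12.
Offset 9 falls in char 4's range; it's byte 1 of F1 8F 9A BE = 0xF1.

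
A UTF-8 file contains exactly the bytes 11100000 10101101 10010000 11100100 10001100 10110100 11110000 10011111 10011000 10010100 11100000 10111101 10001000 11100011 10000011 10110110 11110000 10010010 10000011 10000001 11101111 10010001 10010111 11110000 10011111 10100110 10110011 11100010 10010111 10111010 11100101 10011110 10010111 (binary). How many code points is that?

10

Byte at offset 0: 0xE0 = 11100000 → 3-byte char (#1). Advance 3.
Byte at offset 3: 0xE4 = 11100100 → 3-byte char (#2). Advance 3.
Byte at offset 6: 0xF0 = 11110000 → 4-byte char (#3). Advance 4.
Byte at offset 10: 0xE0 = 11100000 → 3-byte char (#4). Advance 3.
Byte at offset 13: 0xE3 = 11100011 → 3-byte char (#5). Advance 3.
Byte at offset 16: 0xF0 = 11110000 → 4-byte char (#6). Advance 4.
Byte at offset 20: 0xEF = 11101111 → 3-byte char (#7). Advance 3.
Byte at offset 23: 0xF0 = 11110000 → 4-byte char (#8). Advance 4.
Byte at offset 27: 0xE2 = 11100010 → 3-byte char (#9). Advance 3.
Byte at offset 30: 0xE5 = 11100101 → 3-byte char (#10). Advance 3.
Reached end at offset 33 after 10 code points.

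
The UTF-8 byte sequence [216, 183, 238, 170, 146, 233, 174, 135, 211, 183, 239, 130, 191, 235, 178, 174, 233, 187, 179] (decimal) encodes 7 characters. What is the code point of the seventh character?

Offset 0: leading byte 0xD8 = 11011000 → 2-byte char #1 = D8 B7.
Offset 2: leading byte 0xEE = 11101110 → 3-byte char #2 = EE AA 92.
Offset 5: leading byte 0xE9 = 11101001 → 3-byte char #3 = E9 AE 87.
Offset 8: leading byte 0xD3 = 11010011 → 2-byte char #4 = D3 B7.
Offset 10: leading byte 0xEF = 11101111 → 3-byte char #5 = EF 82 BF.
Offset 13: leading byte 0xEB = 11101011 → 3-byte char #6 = EB B2 AE.
Offset 16: leading byte 0xE9 = 11101001 → 3-byte char #7 = E9 BB B3.
Leading byte 0xE9 = 11101001 matches 1110xxxx → 3-byte sequence.
Byte 1: 0xE9 = 11101001, payload 1001 (4 bits).
Byte 2: 0xBB = 10111011 (10xxxxxx ✓), payload 111011.
Byte 3: 0xB3 = 10110011 (10xxxxxx ✓), payload 110011.
Concatenate: 1001111011110011 = 0x9EF3 (16 bits → U+9EF3).

U+9EF3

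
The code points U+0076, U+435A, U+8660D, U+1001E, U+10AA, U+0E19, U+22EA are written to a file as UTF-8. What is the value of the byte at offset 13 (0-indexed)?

0x82

U+0076 → 1-byte form 76 at offsets 0–0.
U+435A → 3-byte form E4 8D 9A at offsets 1–3.
U+8660D → 4-byte form F2 86 98 8D at offsets 4–7.
U+1001E → 4-byte form F0 90 80 9E at offsets 8–11.
U+10AA → 3-byte form E1 82 AA at offsets 12–14.
Offset 13 falls in char 5's range; it's byte 2 of E1 82 AA = 0x82.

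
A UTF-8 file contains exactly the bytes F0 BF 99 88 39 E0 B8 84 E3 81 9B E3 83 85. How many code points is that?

Byte at offset 0: 0xF0 = 11110000 → 4-byte char (#1). Advance 4.
Byte at offset 4: 0x39 = 00111001 → 1-byte char (#2). Advance 1.
Byte at offset 5: 0xE0 = 11100000 → 3-byte char (#3). Advance 3.
Byte at offset 8: 0xE3 = 11100011 → 3-byte char (#4). Advance 3.
Byte at offset 11: 0xE3 = 11100011 → 3-byte char (#5). Advance 3.
Reached end at offset 14 after 5 code points.

5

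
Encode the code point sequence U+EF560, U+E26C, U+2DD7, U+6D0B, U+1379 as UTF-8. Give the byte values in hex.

U+EF560: 4-byte form → F3 AF 95 A0.
U+E26C: 3-byte form → EE 89 AC.
U+2DD7: 3-byte form → E2 B7 97.
U+6D0B: 3-byte form → E6 B4 8B.
U+1379: 3-byte form → E1 8D B9.
Concatenated (16 bytes): F3 AF 95 A0 EE 89 AC E2 B7 97 E6 B4 8B E1 8D B9.

F3 AF 95 A0 EE 89 AC E2 B7 97 E6 B4 8B E1 8D B9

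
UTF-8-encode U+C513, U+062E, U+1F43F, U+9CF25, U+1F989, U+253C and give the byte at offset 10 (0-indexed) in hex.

U+C513 → 3-byte form EC 94 93 at offsets 0–2.
U+062E → 2-byte form D8 AE at offsets 3–4.
U+1F43F → 4-byte form F0 9F 90 BF at offsets 5–8.
U+9CF25 → 4-byte form F2 9C BC A5 at offsets 9–12.
Offset 10 falls in char 4's range; it's byte 2 of F2 9C BC A5 = 0x9C.

0x9C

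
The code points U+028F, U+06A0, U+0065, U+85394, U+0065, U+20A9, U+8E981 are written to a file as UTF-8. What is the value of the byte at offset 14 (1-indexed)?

0xF2

1-indexed offset 14 is 0-indexed offset 13.
U+028F → 2-byte form CA 8F at offsets 0–1.
U+06A0 → 2-byte form DA A0 at offsets 2–3.
U+0065 → 1-byte form 65 at offsets 4–4.
U+85394 → 4-byte form F2 85 8E 94 at offsets 5–8.
U+0065 → 1-byte form 65 at offsets 9–9.
U+20A9 → 3-byte form E2 82 A9 at offsets 10–12.
U+8E981 → 4-byte form F2 8E A6 81 at offsets 13–16.
Offset 13 falls in char 7's range; it's byte 1 of F2 8E A6 81 = 0xF2.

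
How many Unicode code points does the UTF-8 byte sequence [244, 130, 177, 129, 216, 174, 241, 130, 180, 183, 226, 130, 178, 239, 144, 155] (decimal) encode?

5

Byte at offset 0: 0xF4 = 11110100 → 4-byte char (#1). Advance 4.
Byte at offset 4: 0xD8 = 11011000 → 2-byte char (#2). Advance 2.
Byte at offset 6: 0xF1 = 11110001 → 4-byte char (#3). Advance 4.
Byte at offset 10: 0xE2 = 11100010 → 3-byte char (#4). Advance 3.
Byte at offset 13: 0xEF = 11101111 → 3-byte char (#5). Advance 3.
Reached end at offset 16 after 5 code points.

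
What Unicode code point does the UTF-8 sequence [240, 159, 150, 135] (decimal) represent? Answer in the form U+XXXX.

Leading byte 0xF0 = 11110000 matches 11110xxx → 4-byte sequence.
Byte 1: 0xF0 = 11110000, payload 000 (3 bits).
Byte 2: 0x9F = 10011111 (10xxxxxx ✓), payload 011111.
Byte 3: 0x96 = 10010110 (10xxxxxx ✓), payload 010110.
Byte 4: 0x87 = 10000111 (10xxxxxx ✓), payload 000111.
Concatenate: 000011111010110000111 = 0x1F587 (21 bits → U+1F587).

U+1F587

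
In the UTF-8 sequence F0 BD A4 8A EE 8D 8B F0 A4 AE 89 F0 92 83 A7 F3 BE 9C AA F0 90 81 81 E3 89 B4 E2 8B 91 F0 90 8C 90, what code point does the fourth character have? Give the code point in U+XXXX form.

Offset 0: leading byte 0xF0 = 11110000 → 4-byte char #1 = F0 BD A4 8A.
Offset 4: leading byte 0xEE = 11101110 → 3-byte char #2 = EE 8D 8B.
Offset 7: leading byte 0xF0 = 11110000 → 4-byte char #3 = F0 A4 AE 89.
Offset 11: leading byte 0xF0 = 11110000 → 4-byte char #4 = F0 92 83 A7.
Leading byte 0xF0 = 11110000 matches 11110xxx → 4-byte sequence.
Byte 1: 0xF0 = 11110000, payload 000 (3 bits).
Byte 2: 0x92 = 10010010 (10xxxxxx ✓), payload 010010.
Byte 3: 0x83 = 10000011 (10xxxxxx ✓), payload 000011.
Byte 4: 0xA7 = 10100111 (10xxxxxx ✓), payload 100111.
Concatenate: 000010010000011100111 = 0x120E7 (21 bits → U+120E7).

U+120E7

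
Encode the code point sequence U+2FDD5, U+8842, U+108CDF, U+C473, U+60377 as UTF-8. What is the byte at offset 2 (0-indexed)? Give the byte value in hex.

0xB7

U+2FDD5 → 4-byte form F0 AF B7 95 at offsets 0–3.
Offset 2 falls in char 1's range; it's byte 3 of F0 AF B7 95 = 0xB7.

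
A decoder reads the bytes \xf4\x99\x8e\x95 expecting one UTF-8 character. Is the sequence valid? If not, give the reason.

invalid (encodes a value above U+10FFFF)

Leading byte 0xF4 = 11110100 → 4-byte form.
Payload = 0x119395, which exceeds U+10FFFF, the maximum Unicode code point. (Leading bytes F5–FF, or F4 followed by ≥ 0x90, are invalid.)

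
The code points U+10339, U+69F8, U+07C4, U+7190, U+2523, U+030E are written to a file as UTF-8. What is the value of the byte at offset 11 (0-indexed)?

0x90

U+10339 → 4-byte form F0 90 8C B9 at offsets 0–3.
U+69F8 → 3-byte form E6 A7 B8 at offsets 4–6.
U+07C4 → 2-byte form DF 84 at offsets 7–8.
U+7190 → 3-byte form E7 86 90 at offsets 9–11.
Offset 11 falls in char 4's range; it's byte 3 of E7 86 90 = 0x90.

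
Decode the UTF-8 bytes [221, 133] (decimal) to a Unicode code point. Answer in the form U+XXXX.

Leading byte 0xDD = 11011101 matches 110xxxxx → 2-byte sequence.
Byte 1: 0xDD = 11011101, payload 11101 (5 bits).
Byte 2: 0x85 = 10000101 (10xxxxxx ✓), payload 000101.
Concatenate: 11101000101 = 0x745 (11 bits → U+0745).

U+0745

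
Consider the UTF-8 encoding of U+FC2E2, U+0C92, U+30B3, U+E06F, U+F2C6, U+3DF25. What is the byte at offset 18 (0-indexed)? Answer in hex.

0xBC

U+FC2E2 → 4-byte form F3 BC 8B A2 at offsets 0–3.
U+0C92 → 3-byte form E0 B2 92 at offsets 4–6.
U+30B3 → 3-byte form E3 82 B3 at offsets 7–9.
U+E06F → 3-byte form EE 81 AF at offsets 10–12.
U+F2C6 → 3-byte form EF 8B 86 at offsets 13–15.
U+3DF25 → 4-byte form F0 BD BC A5 at offsets 16–19.
Offset 18 falls in char 6's range; it's byte 3 of F0 BD BC A5 = 0xBC.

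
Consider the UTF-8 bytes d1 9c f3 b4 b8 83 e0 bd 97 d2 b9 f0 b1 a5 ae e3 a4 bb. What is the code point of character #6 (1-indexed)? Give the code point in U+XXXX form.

U+393B

Offset 0: leading byte 0xD1 = 11010001 → 2-byte char #1 = D1 9C.
Offset 2: leading byte 0xF3 = 11110011 → 4-byte char #2 = F3 B4 B8 83.
Offset 6: leading byte 0xE0 = 11100000 → 3-byte char #3 = E0 BD 97.
Offset 9: leading byte 0xD2 = 11010010 → 2-byte char #4 = D2 B9.
Offset 11: leading byte 0xF0 = 11110000 → 4-byte char #5 = F0 B1 A5 AE.
Offset 15: leading byte 0xE3 = 11100011 → 3-byte char #6 = E3 A4 BB.
Leading byte 0xE3 = 11100011 matches 1110xxxx → 3-byte sequence.
Byte 1: 0xE3 = 11100011, payload 0011 (4 bits).
Byte 2: 0xA4 = 10100100 (10xxxxxx ✓), payload 100100.
Byte 3: 0xBB = 10111011 (10xxxxxx ✓), payload 111011.
Concatenate: 0011100100111011 = 0x393B (16 bits → U+393B).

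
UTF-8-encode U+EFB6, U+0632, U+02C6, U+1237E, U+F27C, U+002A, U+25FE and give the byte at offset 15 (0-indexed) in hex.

0xE2

U+EFB6 → 3-byte form EE BE B6 at offsets 0–2.
U+0632 → 2-byte form D8 B2 at offsets 3–4.
U+02C6 → 2-byte form CB 86 at offsets 5–6.
U+1237E → 4-byte form F0 92 8D BE at offsets 7–10.
U+F27C → 3-byte form EF 89 BC at offsets 11–13.
U+002A → 1-byte form 2A at offsets 14–14.
U+25FE → 3-byte form E2 97 BE at offsets 15–17.
Offset 15 falls in char 7's range; it's byte 1 of E2 97 BE = 0xE2.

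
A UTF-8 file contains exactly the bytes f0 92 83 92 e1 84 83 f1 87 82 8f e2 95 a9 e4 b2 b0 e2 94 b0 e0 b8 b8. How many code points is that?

Byte at offset 0: 0xF0 = 11110000 → 4-byte char (#1). Advance 4.
Byte at offset 4: 0xE1 = 11100001 → 3-byte char (#2). Advance 3.
Byte at offset 7: 0xF1 = 11110001 → 4-byte char (#3). Advance 4.
Byte at offset 11: 0xE2 = 11100010 → 3-byte char (#4). Advance 3.
Byte at offset 14: 0xE4 = 11100100 → 3-byte char (#5). Advance 3.
Byte at offset 17: 0xE2 = 11100010 → 3-byte char (#6). Advance 3.
Byte at offset 20: 0xE0 = 11100000 → 3-byte char (#7). Advance 3.
Reached end at offset 23 after 7 code points.

7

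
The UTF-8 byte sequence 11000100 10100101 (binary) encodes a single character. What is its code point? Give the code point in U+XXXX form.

U+0125

Leading byte 0xC4 = 11000100 matches 110xxxxx → 2-byte sequence.
Byte 1: 0xC4 = 11000100, payload 00100 (5 bits).
Byte 2: 0xA5 = 10100101 (10xxxxxx ✓), payload 100101.
Concatenate: 00100100101 = 0x125 (11 bits → U+0125).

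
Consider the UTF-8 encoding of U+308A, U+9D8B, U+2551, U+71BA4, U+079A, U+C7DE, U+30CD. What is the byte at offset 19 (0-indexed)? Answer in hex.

U+308A → 3-byte form E3 82 8A at offsets 0–2.
U+9D8B → 3-byte form E9 B6 8B at offsets 3–5.
U+2551 → 3-byte form E2 95 91 at offsets 6–8.
U+71BA4 → 4-byte form F1 B1 AE A4 at offsets 9–12.
U+079A → 2-byte form DE 9A at offsets 13–14.
U+C7DE → 3-byte form EC 9F 9E at offsets 15–17.
U+30CD → 3-byte form E3 83 8D at offsets 18–20.
Offset 19 falls in char 7's range; it's byte 2 of E3 83 8D = 0x83.

0x83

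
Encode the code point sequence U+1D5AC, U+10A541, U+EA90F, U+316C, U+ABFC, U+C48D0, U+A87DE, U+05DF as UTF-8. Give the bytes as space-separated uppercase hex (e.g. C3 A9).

U+1D5AC: 4-byte form → F0 9D 96 AC.
U+10A541: 4-byte form → F4 8A 95 81.
U+EA90F: 4-byte form → F3 AA A4 8F.
U+316C: 3-byte form → E3 85 AC.
U+ABFC: 3-byte form → EA AF BC.
U+C48D0: 4-byte form → F3 84 A3 90.
U+A87DE: 4-byte form → F2 A8 9F 9E.
U+05DF: 2-byte form → D7 9F.
Concatenated (28 bytes): F0 9D 96 AC F4 8A 95 81 F3 AA A4 8F E3 85 AC EA AF BC F3 84 A3 90 F2 A8 9F 9E D7 9F.

F0 9D 96 AC F4 8A 95 81 F3 AA A4 8F E3 85 AC EA AF BC F3 84 A3 90 F2 A8 9F 9E D7 9F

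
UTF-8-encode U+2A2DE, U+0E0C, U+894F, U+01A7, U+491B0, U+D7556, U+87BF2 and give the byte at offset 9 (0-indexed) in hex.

U+2A2DE → 4-byte form F0 AA 8B 9E at offsets 0–3.
U+0E0C → 3-byte form E0 B8 8C at offsets 4–6.
U+894F → 3-byte form E8 A5 8F at offsets 7–9.
Offset 9 falls in char 3's range; it's byte 3 of E8 A5 8F = 0x8F.

0x8F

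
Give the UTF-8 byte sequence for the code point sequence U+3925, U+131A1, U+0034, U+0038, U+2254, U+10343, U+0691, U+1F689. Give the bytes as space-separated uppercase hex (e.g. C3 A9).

U+3925: 3-byte form → E3 A4 A5.
U+131A1: 4-byte form → F0 93 86 A1.
U+0034: 1-byte form → 34.
U+0038: 1-byte form → 38.
U+2254: 3-byte form → E2 89 94.
U+10343: 4-byte form → F0 90 8D 83.
U+0691: 2-byte form → DA 91.
U+1F689: 4-byte form → F0 9F 9A 89.
Concatenated (22 bytes): E3 A4 A5 F0 93 86 A1 34 38 E2 89 94 F0 90 8D 83 DA 91 F0 9F 9A 89.

E3 A4 A5 F0 93 86 A1 34 38 E2 89 94 F0 90 8D 83 DA 91 F0 9F 9A 89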